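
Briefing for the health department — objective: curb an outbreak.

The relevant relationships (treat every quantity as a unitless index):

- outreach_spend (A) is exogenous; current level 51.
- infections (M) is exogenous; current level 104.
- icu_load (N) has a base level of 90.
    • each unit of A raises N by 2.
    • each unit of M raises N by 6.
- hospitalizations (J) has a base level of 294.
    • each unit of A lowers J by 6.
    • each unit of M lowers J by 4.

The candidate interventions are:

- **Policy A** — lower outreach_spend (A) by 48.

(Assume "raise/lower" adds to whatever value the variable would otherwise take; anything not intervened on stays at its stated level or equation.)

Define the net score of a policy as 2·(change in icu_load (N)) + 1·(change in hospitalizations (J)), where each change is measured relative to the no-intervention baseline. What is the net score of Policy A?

96

Baseline:
  A = 51
  M = 104
  N = 90 + 2·51 + 6·104 = 816
  J = 294 − 6·51 − 4·104 = -428
Policy A (A − 48):
  A = 51 − 48 = 3
  M = 104
  N = 90 + 2·3 + 6·104 = 720
  J = 294 − 6·3 − 4·104 = -140
ΔN = 720 − 816 = -96; ΔJ = -140 − (-428) = 288
Score = 2·(-96) + 1·288 = 96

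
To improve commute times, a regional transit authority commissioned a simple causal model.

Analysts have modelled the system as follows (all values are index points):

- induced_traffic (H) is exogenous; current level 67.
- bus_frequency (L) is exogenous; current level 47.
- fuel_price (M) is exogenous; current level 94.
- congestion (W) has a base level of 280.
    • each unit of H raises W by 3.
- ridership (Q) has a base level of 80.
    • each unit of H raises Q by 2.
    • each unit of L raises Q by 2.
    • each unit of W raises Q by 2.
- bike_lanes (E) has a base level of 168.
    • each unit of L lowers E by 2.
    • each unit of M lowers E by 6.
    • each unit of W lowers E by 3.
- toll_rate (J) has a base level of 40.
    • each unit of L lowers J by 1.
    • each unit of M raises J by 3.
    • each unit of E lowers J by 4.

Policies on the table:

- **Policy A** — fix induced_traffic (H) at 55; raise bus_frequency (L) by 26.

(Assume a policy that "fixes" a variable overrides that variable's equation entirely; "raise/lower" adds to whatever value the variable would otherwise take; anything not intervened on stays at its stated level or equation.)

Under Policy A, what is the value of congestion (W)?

Policy A (H := 55, L + 26):
  H = 55
  W = 280 + 3·55 = 445

445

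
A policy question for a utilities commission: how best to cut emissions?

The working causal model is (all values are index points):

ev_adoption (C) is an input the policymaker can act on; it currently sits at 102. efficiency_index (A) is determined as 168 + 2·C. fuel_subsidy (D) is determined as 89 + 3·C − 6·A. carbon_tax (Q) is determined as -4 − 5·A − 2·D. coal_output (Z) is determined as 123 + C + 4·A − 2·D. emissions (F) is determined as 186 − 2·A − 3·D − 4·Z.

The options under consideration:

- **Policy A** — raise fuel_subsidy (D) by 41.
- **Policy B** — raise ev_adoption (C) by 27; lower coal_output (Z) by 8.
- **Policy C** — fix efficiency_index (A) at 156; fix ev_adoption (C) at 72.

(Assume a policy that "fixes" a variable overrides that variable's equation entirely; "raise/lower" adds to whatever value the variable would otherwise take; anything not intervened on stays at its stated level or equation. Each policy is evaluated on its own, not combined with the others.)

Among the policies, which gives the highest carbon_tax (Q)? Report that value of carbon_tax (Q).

Policy A (D + 41):
  C = 102
  A = 168 + 2·102 = 372
  D = 89 + 3·102 − 6·372 (+41 from intervention) = -1796
  Q = -4 − 5·372 − 2·(-1796) = 1728
Policy B (C + 27, Z − 8):
  C = 102 + 27 = 129
  A = 168 + 2·129 = 426
  D = 89 + 3·129 − 6·426 = -2080
  Q = -4 − 5·426 − 2·(-2080) = 2026
Policy C (A := 156, C := 72):
  C = 72
  A = 156
  D = 89 + 3·72 − 6·156 = -631
  Q = -4 − 5·156 − 2·(-631) = 478
Comparing — Policy A: Q=1728, Policy B: Q=2026, Policy C: Q=478. Highest is 2026 (Policy B).

2026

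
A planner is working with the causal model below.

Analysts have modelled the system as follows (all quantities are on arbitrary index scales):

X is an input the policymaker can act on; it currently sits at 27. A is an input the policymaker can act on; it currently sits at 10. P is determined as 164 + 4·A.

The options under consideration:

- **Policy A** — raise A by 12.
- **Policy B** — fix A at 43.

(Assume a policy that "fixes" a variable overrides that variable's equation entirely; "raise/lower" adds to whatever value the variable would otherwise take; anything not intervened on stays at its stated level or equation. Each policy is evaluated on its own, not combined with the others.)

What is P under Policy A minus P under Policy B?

Policy A (A + 12):
  A = 10 + 12 = 22
  P = 164 + 4·22 = 252
Policy B (A := 43):
  A = 43
  P = 164 + 4·43 = 336
P: 252 − 336 = -84

-84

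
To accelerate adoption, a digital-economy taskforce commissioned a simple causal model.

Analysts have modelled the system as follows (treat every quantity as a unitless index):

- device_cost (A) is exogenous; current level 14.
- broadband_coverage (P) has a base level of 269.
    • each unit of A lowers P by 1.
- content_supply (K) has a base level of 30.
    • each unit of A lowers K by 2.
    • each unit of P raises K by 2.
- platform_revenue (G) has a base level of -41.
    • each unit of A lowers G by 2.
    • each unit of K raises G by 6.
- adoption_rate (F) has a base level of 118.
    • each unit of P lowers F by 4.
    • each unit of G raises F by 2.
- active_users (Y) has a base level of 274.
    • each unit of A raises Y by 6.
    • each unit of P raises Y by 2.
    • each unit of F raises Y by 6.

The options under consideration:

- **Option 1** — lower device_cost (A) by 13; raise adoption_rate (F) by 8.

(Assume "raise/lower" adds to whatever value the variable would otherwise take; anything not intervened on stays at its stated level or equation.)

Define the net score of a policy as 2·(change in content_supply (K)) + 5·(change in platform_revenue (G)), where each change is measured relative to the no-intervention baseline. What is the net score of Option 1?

Baseline:
  A = 14
  P = 269 − 14 = 255
  K = 30 − 2·14 + 2·255 = 512
  G = -41 − 2·14 + 6·512 = 3003
Option 1 (A − 13, F + 8):
  A = 14 − 13 = 1
  P = 269 − 1 = 268
  K = 30 − 2·1 + 2·268 = 564
  G = -41 − 2·1 + 6·564 = 3341
ΔK = 564 − 512 = 52; ΔG = 3341 − 3003 = 338
Score = 2·52 + 5·338 = 1794

1794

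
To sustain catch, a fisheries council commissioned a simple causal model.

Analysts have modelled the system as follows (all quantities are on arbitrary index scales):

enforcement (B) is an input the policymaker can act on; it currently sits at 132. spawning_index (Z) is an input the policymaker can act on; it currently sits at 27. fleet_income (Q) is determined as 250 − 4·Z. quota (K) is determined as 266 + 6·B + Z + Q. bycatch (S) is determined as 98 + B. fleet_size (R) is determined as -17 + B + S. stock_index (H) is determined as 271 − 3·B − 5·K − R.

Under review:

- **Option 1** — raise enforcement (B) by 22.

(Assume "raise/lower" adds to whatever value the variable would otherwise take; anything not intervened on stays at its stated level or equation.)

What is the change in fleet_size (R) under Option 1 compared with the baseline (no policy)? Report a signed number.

Baseline:
  B = 132
  S = 98 + 132 = 230
  R = -17 + 132 + 230 = 345
Option 1 (B + 22):
  B = 132 + 22 = 154
  S = 98 + 154 = 252
  R = -17 + 154 + 252 = 389
Change in R: 389 − 345 = 44

44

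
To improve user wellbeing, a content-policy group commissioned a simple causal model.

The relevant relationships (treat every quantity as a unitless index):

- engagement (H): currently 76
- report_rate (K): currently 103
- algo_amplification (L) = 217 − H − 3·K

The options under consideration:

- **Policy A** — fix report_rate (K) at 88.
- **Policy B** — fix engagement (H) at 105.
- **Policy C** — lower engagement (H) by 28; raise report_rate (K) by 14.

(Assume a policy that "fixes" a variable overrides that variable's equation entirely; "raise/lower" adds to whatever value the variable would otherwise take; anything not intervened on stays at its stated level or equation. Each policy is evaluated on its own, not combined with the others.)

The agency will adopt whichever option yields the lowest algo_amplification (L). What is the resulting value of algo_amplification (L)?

Policy A (K := 88):
  H = 76
  K = 88
  L = 217 − 76 − 3·88 = -123
Policy B (H := 105):
  H = 105
  K = 103
  L = 217 − 105 − 3·103 = -197
Policy C (H − 28, K + 14):
  H = 76 − 28 = 48
  K = 103 + 14 = 117
  L = 217 − 48 − 3·117 = -182
Comparing — Policy A: L=-123, Policy B: L=-197, Policy C: L=-182. Lowest is -197 (Policy B).

-197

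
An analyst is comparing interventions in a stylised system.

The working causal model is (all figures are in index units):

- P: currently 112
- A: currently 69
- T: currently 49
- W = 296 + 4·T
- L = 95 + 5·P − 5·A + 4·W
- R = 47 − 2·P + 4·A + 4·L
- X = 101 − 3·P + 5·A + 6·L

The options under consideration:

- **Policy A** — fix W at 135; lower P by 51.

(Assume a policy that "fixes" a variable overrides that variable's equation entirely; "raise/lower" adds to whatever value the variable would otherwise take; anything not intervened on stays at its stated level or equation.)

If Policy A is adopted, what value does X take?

Policy A (W := 135, P − 51):
  P = 112 − 51 = 61
  A = 69
  T = 49
  W = 135
  L = 95 + 5·61 − 5·69 + 4·135 = 595
  X = 101 − 3·61 + 5·69 + 6·595 = 3833

3833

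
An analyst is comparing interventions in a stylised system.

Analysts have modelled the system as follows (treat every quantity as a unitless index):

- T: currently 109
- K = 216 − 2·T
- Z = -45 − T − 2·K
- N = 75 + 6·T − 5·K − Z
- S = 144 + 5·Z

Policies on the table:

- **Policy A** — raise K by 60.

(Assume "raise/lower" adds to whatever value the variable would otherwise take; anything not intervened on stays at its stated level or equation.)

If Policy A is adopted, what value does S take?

-1206

Policy A (K + 60):
  T = 109
  K = 216 − 2·109 (+60 from intervention) = 58
  Z = -45 − 109 − 2·58 = -270
  S = 144 + 5·(-270) = -1206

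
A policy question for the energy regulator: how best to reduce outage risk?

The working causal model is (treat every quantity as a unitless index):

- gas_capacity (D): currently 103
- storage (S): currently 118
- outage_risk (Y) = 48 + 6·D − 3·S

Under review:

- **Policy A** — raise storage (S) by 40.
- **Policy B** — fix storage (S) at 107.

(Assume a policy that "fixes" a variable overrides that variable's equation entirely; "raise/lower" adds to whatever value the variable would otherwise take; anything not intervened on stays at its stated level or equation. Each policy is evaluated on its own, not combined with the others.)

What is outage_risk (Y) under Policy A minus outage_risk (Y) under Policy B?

Policy A (S + 40):
  D = 103
  S = 118 + 40 = 158
  Y = 48 + 6·103 − 3·158 = 192
Policy B (S := 107):
  D = 103
  S = 107
  Y = 48 + 6·103 − 3·107 = 345
Y: 192 − 345 = -153

-153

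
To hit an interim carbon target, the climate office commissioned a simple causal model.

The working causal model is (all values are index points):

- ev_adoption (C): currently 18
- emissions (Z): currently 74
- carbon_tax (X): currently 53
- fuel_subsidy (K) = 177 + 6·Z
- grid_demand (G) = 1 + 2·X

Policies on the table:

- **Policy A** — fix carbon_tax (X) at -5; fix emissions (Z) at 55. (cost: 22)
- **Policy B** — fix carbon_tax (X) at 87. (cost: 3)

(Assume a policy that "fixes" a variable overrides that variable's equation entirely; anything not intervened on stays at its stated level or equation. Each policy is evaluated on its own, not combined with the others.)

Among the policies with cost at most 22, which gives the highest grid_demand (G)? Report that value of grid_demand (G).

175

Policy A (X := -5, Z := 55):
  X = -5
  G = 1 + 2·(-5) = -9
Policy B (X := 87):
  X = 87
  G = 1 + 2·87 = 175
Comparing — Policy A: G=-9, Policy B: G=175. Highest is 175 (Policy B).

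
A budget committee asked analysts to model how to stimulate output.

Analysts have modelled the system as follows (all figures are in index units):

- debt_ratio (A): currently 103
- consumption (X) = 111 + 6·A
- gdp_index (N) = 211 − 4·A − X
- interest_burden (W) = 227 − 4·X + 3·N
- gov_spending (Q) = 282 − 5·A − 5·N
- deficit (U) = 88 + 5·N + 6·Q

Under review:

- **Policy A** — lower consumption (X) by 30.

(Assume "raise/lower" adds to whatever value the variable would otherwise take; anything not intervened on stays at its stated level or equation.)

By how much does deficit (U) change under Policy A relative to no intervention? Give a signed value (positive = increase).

-750

Baseline:
  A = 103
  X = 111 + 6·103 = 729
  N = 211 − 4·103 − 729 = -930
  Q = 282 − 5·103 − 5·(-930) = 4417
  U = 88 + 5·(-930) + 6·4417 = 21940
Policy A (X − 30):
  A = 103
  X = 111 + 6·103 (−30 from intervention) = 699
  N = 211 − 4·103 − 699 = -900
  Q = 282 − 5·103 − 5·(-900) = 4267
  U = 88 + 5·(-900) + 6·4267 = 21190
Change in U: 21190 − 21940 = -750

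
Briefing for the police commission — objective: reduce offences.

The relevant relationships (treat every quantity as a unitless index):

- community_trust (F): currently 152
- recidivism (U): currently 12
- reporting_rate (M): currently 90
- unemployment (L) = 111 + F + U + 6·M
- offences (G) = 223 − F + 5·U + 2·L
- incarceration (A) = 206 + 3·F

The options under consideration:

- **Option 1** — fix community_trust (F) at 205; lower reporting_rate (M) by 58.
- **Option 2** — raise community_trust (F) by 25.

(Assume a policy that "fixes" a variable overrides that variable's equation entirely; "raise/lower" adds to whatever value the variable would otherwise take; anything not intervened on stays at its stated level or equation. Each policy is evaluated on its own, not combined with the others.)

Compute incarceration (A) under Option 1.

821

Option 1 (F := 205, M − 58):
  F = 205
  A = 206 + 3·205 = 821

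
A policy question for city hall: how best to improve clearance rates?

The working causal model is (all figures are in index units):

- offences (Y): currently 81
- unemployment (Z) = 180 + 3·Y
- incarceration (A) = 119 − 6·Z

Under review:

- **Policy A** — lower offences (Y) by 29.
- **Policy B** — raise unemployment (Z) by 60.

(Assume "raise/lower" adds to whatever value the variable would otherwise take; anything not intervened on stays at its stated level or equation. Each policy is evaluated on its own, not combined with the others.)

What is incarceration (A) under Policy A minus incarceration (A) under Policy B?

Policy A (Y − 29):
  Y = 81 − 29 = 52
  Z = 180 + 3·52 = 336
  A = 119 − 6·336 = -1897
Policy B (Z + 60):
  Y = 81
  Z = 180 + 3·81 (+60 from intervention) = 483
  A = 119 − 6·483 = -2779
A: -1897 − (-2779) = 882

882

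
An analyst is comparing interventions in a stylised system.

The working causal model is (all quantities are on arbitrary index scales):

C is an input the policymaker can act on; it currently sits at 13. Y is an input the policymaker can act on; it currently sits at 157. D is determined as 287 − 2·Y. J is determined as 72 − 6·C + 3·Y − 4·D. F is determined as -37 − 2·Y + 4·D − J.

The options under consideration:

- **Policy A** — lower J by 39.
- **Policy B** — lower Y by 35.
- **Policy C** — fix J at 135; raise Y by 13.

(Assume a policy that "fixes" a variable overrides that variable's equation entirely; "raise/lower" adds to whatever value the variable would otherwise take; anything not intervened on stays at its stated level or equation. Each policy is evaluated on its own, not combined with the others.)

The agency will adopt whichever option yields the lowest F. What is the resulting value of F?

Policy A (J − 39):
  C = 13
  Y = 157
  D = 287 − 2·157 = -27
  J = 72 − 6·13 + 3·157 − 4·(-27) (−39 from intervention) = 534
  F = -37 − 2·157 + 4·(-27) − 534 = -993
Policy B (Y − 35):
  C = 13
  Y = 157 − 35 = 122
  D = 287 − 2·122 = 43
  J = 72 − 6·13 + 3·122 − 4·43 = 188
  F = -37 − 2·122 + 4·43 − 188 = -297
Policy C (J := 135, Y + 13):
  C = 13
  Y = 157 + 13 = 170
  D = 287 − 2·170 = -53
  J = 135
  F = -37 − 2·170 + 4·(-53) − 135 = -724
Comparing — Policy A: F=-993, Policy B: F=-297, Policy C: F=-724. Lowest is -993 (Policy A).

-993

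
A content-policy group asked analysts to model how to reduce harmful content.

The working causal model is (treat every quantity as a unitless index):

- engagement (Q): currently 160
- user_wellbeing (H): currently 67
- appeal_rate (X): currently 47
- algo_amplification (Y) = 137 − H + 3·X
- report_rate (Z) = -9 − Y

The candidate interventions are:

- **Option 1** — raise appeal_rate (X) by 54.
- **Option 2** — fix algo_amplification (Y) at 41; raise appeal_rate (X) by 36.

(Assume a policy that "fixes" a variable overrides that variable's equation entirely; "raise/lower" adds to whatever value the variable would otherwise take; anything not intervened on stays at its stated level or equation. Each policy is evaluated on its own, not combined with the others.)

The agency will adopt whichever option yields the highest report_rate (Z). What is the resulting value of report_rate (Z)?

Option 1 (X + 54):
  H = 67
  X = 47 + 54 = 101
  Y = 137 − 67 + 3·101 = 373
  Z = -9 − 373 = -382
Option 2 (Y := 41, X + 36):
  H = 67
  X = 47 + 36 = 83
  Y = 41
  Z = -9 − 41 = -50
Comparing — Option 1: Z=-382, Option 2: Z=-50. Highest is -50 (Option 2).

-50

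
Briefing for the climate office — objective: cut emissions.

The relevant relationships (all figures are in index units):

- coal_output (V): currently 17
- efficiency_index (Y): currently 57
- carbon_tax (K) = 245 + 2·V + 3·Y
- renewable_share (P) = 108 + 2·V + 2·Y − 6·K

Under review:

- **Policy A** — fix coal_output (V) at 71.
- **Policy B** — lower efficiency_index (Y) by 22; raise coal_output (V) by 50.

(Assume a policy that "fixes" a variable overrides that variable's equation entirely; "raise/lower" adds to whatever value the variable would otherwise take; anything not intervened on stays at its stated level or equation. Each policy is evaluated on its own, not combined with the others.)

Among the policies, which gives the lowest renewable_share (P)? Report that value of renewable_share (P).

Policy A (V := 71):
  V = 71
  Y = 57
  K = 245 + 2·71 + 3·57 = 558
  P = 108 + 2·71 + 2·57 − 6·558 = -2984
Policy B (Y − 22, V + 50):
  V = 17 + 50 = 67
  Y = 57 − 22 = 35
  K = 245 + 2·67 + 3·35 = 484
  P = 108 + 2·67 + 2·35 − 6·484 = -2592
Comparing — Policy A: P=-2984, Policy B: P=-2592. Lowest is -2984 (Policy A).

-2984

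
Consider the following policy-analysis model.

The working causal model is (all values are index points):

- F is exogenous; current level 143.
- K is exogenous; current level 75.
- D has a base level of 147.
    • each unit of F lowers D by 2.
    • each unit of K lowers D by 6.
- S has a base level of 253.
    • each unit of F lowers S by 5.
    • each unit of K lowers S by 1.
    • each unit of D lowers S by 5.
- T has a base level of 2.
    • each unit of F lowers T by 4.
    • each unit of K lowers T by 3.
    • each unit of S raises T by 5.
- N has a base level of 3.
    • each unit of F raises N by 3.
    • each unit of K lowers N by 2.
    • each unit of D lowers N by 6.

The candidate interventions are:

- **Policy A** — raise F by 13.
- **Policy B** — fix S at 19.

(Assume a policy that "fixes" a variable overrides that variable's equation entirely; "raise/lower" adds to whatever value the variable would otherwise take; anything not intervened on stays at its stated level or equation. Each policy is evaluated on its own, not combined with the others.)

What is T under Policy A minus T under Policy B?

12218

Policy A (F + 13):
  F = 143 + 13 = 156
  K = 75
  D = 147 − 2·156 − 6·75 = -615
  S = 253 − 5·156 − 75 − 5·(-615) = 2473
  T = 2 − 4·156 − 3·75 + 5·2473 = 11518
Policy B (S := 19):
  F = 143
  K = 75
  D = 147 − 2·143 − 6·75 = -589
  S = 19
  T = 2 − 4·143 − 3·75 + 5·19 = -700
T: 11518 − (-700) = 12218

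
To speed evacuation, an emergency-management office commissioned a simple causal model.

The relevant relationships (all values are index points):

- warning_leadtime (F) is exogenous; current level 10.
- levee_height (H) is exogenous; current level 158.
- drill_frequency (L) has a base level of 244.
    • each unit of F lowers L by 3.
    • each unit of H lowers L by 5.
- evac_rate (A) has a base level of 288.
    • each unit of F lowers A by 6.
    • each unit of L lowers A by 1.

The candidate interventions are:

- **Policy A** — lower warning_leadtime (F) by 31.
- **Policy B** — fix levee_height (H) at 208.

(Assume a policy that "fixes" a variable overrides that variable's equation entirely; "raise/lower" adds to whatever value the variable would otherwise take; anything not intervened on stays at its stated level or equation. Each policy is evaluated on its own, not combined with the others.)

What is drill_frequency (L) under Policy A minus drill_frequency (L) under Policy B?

Policy A (F − 31):
  F = 10 − 31 = -21
  H = 158
  L = 244 − 3·(-21) − 5·158 = -483
Policy B (H := 208):
  F = 10
  H = 208
  L = 244 − 3·10 − 5·208 = -826
L: -483 − (-826) = 343

343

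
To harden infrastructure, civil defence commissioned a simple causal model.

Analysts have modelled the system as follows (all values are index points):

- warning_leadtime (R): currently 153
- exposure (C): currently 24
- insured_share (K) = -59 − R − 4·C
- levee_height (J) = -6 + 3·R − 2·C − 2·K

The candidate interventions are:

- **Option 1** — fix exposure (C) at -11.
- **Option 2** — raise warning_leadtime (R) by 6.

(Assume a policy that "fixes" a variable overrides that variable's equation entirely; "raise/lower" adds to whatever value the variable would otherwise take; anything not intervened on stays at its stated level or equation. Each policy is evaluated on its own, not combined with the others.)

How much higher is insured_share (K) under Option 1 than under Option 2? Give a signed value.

Option 1 (C := -11):
  R = 153
  C = -11
  K = -59 − 153 − 4·(-11) = -168
Option 2 (R + 6):
  R = 153 + 6 = 159
  C = 24
  K = -59 − 159 − 4·24 = -314
K: -168 − (-314) = 146

146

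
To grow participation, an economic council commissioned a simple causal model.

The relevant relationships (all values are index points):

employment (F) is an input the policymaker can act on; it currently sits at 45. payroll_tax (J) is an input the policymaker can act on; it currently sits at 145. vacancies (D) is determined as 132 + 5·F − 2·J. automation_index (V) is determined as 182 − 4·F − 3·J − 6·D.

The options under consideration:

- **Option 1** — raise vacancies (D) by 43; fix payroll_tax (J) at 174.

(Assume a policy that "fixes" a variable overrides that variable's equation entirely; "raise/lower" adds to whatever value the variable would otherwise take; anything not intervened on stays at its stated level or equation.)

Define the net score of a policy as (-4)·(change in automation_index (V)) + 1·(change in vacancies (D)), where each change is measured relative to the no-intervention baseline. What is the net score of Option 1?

Baseline:
  F = 45
  J = 145
  D = 132 + 5·45 − 2·145 = 67
  V = 182 − 4·45 − 3·145 − 6·67 = -835
Option 1 (D + 43, J := 174):
  F = 45
  J = 174
  D = 132 + 5·45 − 2·174 (+43 from intervention) = 52
  V = 182 − 4·45 − 3·174 − 6·52 = -832
ΔV = -832 − (-835) = 3; ΔD = 52 − 67 = -15
Score = (-4)·3 + 1·(-15) = -27

-27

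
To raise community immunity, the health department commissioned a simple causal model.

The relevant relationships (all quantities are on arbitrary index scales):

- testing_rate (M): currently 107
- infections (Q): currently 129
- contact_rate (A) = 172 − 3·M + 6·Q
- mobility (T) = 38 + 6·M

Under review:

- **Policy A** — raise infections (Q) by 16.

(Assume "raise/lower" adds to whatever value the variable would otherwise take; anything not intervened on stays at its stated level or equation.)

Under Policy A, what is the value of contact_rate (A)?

721

Policy A (Q + 16):
  M = 107
  Q = 129 + 16 = 145
  A = 172 − 3·107 + 6·145 = 721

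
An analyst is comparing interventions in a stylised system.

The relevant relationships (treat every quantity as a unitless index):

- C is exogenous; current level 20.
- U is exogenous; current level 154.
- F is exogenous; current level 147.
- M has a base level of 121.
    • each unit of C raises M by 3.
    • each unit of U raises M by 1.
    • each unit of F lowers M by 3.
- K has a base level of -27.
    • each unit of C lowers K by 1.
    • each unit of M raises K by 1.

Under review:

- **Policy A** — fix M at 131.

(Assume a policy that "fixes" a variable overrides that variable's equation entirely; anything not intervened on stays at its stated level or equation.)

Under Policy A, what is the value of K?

84

Policy A (M := 131):
  C = 20
  U = 154
  F = 147
  M = 131
  K = -27 − 20 + 131 = 84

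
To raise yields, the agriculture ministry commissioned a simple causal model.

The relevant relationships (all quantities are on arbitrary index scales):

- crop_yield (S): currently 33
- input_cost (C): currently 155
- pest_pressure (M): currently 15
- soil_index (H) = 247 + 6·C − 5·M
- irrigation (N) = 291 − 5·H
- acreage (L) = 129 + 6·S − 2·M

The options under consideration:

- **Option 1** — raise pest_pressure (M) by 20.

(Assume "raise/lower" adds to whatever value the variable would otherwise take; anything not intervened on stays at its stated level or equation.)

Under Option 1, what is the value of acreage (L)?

Option 1 (M + 20):
  S = 33
  M = 15 + 20 = 35
  L = 129 + 6·33 − 2·35 = 257

257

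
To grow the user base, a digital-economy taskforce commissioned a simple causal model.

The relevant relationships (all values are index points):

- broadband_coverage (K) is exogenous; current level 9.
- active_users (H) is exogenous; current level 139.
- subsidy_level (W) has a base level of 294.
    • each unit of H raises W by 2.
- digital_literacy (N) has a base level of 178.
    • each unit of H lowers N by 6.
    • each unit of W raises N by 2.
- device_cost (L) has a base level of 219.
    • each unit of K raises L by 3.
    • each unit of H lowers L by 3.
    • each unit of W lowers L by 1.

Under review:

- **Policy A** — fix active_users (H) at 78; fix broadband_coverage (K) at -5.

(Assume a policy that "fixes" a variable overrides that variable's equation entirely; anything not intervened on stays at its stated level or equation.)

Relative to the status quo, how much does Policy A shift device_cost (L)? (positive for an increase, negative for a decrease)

Baseline:
  K = 9
  H = 139
  W = 294 + 2·139 = 572
  L = 219 + 3·9 − 3·139 − 572 = -743
Policy A (H := 78, K := -5):
  K = -5
  H = 78
  W = 294 + 2·78 = 450
  L = 219 + 3·(-5) − 3·78 − 450 = -480
Change in L: -480 − (-743) = 263

263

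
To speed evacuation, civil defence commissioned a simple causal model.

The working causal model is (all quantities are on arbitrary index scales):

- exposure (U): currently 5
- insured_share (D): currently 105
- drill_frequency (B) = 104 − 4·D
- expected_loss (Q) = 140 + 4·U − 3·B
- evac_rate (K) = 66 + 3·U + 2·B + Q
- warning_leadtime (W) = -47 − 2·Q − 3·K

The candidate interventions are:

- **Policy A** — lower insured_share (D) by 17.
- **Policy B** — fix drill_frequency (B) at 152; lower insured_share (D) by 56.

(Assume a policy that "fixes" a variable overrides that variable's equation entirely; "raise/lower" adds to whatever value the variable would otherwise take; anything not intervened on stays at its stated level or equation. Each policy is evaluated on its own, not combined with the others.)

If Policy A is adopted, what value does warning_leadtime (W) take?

-3322

Policy A (D − 17):
  U = 5
  D = 105 − 17 = 88
  B = 104 − 4·88 = -248
  Q = 140 + 4·5 − 3·(-248) = 904
  K = 66 + 3·5 + 2·(-248) + 904 = 489
  W = -47 − 2·904 − 3·489 = -3322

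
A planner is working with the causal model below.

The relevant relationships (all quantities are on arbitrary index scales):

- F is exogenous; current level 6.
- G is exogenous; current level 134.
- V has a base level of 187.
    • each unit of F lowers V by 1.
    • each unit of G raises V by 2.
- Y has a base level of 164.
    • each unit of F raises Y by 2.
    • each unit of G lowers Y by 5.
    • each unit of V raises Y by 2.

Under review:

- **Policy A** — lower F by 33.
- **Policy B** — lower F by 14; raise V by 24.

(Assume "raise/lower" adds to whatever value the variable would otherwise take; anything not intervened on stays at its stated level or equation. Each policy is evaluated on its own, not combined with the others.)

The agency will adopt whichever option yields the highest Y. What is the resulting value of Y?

Policy A (F − 33):
  F = 6 − 33 = -27
  G = 134
  V = 187 − (-27) + 2·134 = 482
  Y = 164 + 2·(-27) − 5·134 + 2·482 = 404
Policy B (F − 14, V + 24):
  F = 6 − 14 = -8
  G = 134
  V = 187 − (-8) + 2·134 (+24 from intervention) = 487
  Y = 164 + 2·(-8) − 5·134 + 2·487 = 452
Comparing — Policy A: Y=404, Policy B: Y=452. Highest is 452 (Policy B).

452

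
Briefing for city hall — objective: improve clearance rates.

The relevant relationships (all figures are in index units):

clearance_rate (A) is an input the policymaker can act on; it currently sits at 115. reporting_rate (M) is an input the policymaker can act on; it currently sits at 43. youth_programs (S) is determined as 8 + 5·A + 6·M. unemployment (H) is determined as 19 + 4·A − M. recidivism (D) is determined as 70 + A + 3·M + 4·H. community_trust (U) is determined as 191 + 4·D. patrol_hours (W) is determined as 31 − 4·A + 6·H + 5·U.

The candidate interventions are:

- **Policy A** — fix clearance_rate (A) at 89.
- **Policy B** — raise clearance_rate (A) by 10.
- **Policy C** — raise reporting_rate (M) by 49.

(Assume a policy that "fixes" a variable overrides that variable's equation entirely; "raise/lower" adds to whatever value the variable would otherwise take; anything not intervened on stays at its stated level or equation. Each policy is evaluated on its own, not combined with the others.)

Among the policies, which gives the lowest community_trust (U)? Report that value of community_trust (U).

Policy A (A := 89):
  A = 89
  M = 43
  H = 19 + 4·89 − 43 = 332
  D = 70 + 89 + 3·43 + 4·332 = 1616
  U = 191 + 4·1616 = 6655
Policy B (A + 10):
  A = 115 + 10 = 125
  M = 43
  H = 19 + 4·125 − 43 = 476
  D = 70 + 125 + 3·43 + 4·476 = 2228
  U = 191 + 4·2228 = 9103
Policy C (M + 49):
  A = 115
  M = 43 + 49 = 92
  H = 19 + 4·115 − 92 = 387
  D = 70 + 115 + 3·92 + 4·387 = 2009
  U = 191 + 4·2009 = 8227
Comparing — Policy A: U=6655, Policy B: U=9103, Policy C: U=8227. Lowest is 6655 (Policy A).

6655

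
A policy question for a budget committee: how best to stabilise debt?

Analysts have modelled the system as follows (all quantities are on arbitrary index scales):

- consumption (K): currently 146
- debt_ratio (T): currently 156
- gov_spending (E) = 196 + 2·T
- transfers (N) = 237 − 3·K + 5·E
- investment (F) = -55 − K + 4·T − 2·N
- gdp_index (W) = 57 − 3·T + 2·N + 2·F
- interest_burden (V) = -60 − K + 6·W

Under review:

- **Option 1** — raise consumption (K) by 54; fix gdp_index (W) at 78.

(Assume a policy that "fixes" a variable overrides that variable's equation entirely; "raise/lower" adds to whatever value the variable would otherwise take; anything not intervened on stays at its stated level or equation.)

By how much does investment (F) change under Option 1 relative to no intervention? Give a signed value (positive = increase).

270

Baseline:
  K = 146
  T = 156
  E = 196 + 2·156 = 508
  N = 237 − 3·146 + 5·508 = 2339
  F = -55 − 146 + 4·156 − 2·2339 = -4255
Option 1 (K + 54, W := 78):
  K = 146 + 54 = 200
  T = 156
  E = 196 + 2·156 = 508
  N = 237 − 3·200 + 5·508 = 2177
  F = -55 − 200 + 4·156 − 2·2177 = -3985
Change in F: -3985 − (-4255) = 270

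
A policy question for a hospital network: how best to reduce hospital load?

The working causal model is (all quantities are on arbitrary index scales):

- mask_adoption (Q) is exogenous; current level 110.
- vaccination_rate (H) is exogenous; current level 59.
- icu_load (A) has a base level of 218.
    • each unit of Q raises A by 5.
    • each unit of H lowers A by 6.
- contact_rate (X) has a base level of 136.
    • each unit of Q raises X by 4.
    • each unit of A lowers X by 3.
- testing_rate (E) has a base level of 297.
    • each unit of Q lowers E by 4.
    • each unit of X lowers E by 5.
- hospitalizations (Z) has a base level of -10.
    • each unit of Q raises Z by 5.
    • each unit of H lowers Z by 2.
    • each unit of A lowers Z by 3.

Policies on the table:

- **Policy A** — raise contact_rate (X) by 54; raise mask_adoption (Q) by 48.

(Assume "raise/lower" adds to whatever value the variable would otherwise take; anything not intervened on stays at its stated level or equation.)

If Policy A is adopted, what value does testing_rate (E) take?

5365

Policy A (X + 54, Q + 48):
  Q = 110 + 48 = 158
  H = 59
  A = 218 + 5·158 − 6·59 = 654
  X = 136 + 4·158 − 3·654 (+54 from intervention) = -1140
  E = 297 − 4·158 − 5·(-1140) = 5365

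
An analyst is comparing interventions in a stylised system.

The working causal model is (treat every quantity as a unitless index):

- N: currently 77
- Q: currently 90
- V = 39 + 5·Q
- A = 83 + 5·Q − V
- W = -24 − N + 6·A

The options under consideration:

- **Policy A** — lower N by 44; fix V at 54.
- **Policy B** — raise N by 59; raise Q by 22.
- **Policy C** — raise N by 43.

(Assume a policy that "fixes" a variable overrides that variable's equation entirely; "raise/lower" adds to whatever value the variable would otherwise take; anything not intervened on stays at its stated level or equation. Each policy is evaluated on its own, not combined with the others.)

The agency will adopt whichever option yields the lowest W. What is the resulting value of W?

Policy A (N − 44, V := 54):
  N = 77 − 44 = 33
  Q = 90
  V = 54
  A = 83 + 5·90 − 54 = 479
  W = -24 − 33 + 6·479 = 2817
Policy B (N + 59, Q + 22):
  N = 77 + 59 = 136
  Q = 90 + 22 = 112
  V = 39 + 5·112 = 599
  A = 83 + 5·112 − 599 = 44
  W = -24 − 136 + 6·44 = 104
Policy C (N + 43):
  N = 77 + 43 = 120
  Q = 90
  V = 39 + 5·90 = 489
  A = 83 + 5·90 − 489 = 44
  W = -24 − 120 + 6·44 = 120
Comparing — Policy A: W=2817, Policy B: W=104, Policy C: W=120. Lowest is 104 (Policy B).

104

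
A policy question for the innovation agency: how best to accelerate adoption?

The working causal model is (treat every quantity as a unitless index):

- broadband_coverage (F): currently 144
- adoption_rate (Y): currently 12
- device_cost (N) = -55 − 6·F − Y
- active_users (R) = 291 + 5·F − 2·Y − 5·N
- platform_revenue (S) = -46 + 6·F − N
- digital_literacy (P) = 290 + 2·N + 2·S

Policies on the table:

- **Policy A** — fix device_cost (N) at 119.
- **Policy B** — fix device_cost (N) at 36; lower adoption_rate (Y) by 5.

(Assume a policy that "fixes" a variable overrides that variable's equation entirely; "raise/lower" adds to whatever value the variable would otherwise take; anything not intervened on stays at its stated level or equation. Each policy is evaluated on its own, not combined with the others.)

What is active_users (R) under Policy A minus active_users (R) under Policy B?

Policy A (N := 119):
  F = 144
  Y = 12
  N = 119
  R = 291 + 5·144 − 2·12 − 5·119 = 392
Policy B (N := 36, Y − 5):
  F = 144
  Y = 12 − 5 = 7
  N = 36
  R = 291 + 5·144 − 2·7 − 5·36 = 817
R: 392 − 817 = -425

-425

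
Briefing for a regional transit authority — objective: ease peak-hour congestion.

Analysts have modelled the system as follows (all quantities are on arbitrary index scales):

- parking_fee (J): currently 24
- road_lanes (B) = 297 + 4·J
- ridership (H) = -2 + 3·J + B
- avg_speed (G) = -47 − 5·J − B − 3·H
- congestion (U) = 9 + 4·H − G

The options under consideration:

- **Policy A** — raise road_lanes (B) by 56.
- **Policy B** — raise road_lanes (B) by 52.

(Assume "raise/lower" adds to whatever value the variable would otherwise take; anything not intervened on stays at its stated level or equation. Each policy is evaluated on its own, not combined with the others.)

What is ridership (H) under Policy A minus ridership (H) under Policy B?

4

Policy A (B + 56):
  J = 24
  B = 297 + 4·24 (+56 from intervention) = 449
  H = -2 + 3·24 + 449 = 519
Policy B (B + 52):
  J = 24
  B = 297 + 4·24 (+52 from intervention) = 445
  H = -2 + 3·24 + 445 = 515
H: 519 − 515 = 4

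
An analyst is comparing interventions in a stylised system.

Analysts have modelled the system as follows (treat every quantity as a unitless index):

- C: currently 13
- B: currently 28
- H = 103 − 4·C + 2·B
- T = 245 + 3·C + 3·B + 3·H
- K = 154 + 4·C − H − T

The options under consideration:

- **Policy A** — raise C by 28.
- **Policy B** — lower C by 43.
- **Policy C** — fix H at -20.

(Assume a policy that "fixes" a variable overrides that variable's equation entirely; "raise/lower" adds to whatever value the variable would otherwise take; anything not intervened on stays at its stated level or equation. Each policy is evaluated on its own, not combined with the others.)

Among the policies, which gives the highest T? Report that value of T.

Policy A (C + 28):
  C = 13 + 28 = 41
  B = 28
  H = 103 − 4·41 + 2·28 = -5
  T = 245 + 3·41 + 3·28 + 3·(-5) = 437
Policy B (C − 43):
  C = 13 − 43 = -30
  B = 28
  H = 103 − 4·(-30) + 2·28 = 279
  T = 245 + 3·(-30) + 3·28 + 3·279 = 1076
Policy C (H := -20):
  C = 13
  B = 28
  H = -20
  T = 245 + 3·13 + 3·28 + 3·(-20) = 308
Comparing — Policy A: T=437, Policy B: T=1076, Policy C: T=308. Highest is 1076 (Policy B).

1076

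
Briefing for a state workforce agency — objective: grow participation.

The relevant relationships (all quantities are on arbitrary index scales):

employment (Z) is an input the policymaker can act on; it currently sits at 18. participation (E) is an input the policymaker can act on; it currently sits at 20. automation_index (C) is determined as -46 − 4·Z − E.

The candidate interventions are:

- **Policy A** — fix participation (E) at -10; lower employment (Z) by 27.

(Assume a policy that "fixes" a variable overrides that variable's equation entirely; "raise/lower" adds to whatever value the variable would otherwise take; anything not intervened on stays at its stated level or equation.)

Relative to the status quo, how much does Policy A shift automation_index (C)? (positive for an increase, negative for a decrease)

138

Baseline:
  Z = 18
  E = 20
  C = -46 − 4·18 − 20 = -138
Policy A (E := -10, Z − 27):
  Z = 18 − 27 = -9
  E = -10
  C = -46 − 4·(-9) − (-10) = 0
Change in C: 0 − (-138) = 138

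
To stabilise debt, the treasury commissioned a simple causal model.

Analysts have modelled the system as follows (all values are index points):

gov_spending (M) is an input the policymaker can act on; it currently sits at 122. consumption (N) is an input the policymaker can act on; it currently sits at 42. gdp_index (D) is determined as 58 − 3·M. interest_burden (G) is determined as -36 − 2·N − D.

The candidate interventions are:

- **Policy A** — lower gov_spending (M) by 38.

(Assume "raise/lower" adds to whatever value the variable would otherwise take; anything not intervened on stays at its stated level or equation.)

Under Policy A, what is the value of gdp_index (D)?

Policy A (M − 38):
  M = 122 − 38 = 84
  D = 58 − 3·84 = -194

-194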